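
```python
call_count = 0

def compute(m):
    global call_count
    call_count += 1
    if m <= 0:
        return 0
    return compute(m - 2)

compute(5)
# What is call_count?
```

Linear recursion stepping by 2: 4 calls from m=5 down to ≤0.

Answer: 4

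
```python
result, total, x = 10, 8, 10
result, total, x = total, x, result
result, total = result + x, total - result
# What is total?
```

Trace:
`result, total, x = 10, 8, 10` → result = 10; total = 8; x = 10
`result, total, x = total, x, result` → result = 8; total = 10; x = 10
`result, total = result + x, total - result` → result = 18; total = 2
So total = 2

Answer: 2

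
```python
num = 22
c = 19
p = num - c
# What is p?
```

Trace:
`num = 22` → num = 22
`c = 19` → c = 19
`p = num - c` → p = 3
So p = 3

Answer: 3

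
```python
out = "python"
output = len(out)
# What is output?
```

Trace:
`out = "python"` → out = 'python'
`output = len(out)` → output = 6
So output = 6

Answer: 6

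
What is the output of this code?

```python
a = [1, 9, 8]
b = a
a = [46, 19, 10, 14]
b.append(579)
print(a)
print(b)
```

Key concept: rebinding vs mutation: a is rebound to a new list, b still points at the original.
Step by step:
`a = [1, 9, 8]` → a = [1, 9, 8]
`b = a` → b = [1, 9, 8] (same object as a)
`a = [46, 19, 10, 14]` → a = [46, 19, 10, 14]
`b.append(579)` → b = [1, 9, 8, 579]
`print(a)` → prints [46, 19, 10, 14]
`print(b)` → prints [1, 9, 8, 579]

Answer:
[46, 19, 10, 14]
[1, 9, 8, 579]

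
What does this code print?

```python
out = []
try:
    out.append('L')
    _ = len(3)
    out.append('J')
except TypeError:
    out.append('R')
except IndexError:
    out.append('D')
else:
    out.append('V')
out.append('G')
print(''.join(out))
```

Execution trace: 'L' (try body) → 'R' (except TypeError) → 'G' (after the try/except). Output: LRG

Answer: LRG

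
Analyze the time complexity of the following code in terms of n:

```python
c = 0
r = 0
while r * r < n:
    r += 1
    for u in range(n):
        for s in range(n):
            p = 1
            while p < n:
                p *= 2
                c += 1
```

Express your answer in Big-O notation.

Each loop level contributes: √n × n × n × log n. Multiplying the contributions gives O(n^2√n log n).

Answer: O(n^2√n log n)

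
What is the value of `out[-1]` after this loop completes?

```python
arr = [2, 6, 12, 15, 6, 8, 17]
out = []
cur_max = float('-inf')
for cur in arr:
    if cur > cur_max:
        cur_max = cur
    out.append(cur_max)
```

Running max ends at 17
`out` takes the values: [] → [2] → [2, 6] → [2, 6, 12] → [2, 6, 12, 15] → [2, 6, 12, 15, 15] → [2, 6, 12, 15, 15, 15] → [2, 6, 12, 15, 15, 15, 17]
So `out[-1]` = 17

Answer: 17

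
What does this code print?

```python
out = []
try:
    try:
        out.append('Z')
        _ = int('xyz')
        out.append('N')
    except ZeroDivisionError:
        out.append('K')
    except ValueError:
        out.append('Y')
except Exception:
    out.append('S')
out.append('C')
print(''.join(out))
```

Execution trace: 'Z' (inner try body) → 'Y' (inner except ValueError) → 'C' (after the try/except). Output: ZYC

Answer: ZYC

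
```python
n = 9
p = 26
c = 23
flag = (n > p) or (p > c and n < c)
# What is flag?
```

Trace:
`n = 9` → n = 9
`p = 26` → p = 26
`c = 23` → c = 23
`flag = (n > p) or (p > c and n < c)` → flag = True
So flag = True

Answer: True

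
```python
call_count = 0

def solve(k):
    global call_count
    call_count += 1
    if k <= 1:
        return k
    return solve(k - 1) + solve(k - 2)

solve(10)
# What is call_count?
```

Calls(k) = 1 + Calls(k-1) + Calls(k-2); Calls(0)=Calls(1)=1. For k=10 this gives 177.

Answer: 177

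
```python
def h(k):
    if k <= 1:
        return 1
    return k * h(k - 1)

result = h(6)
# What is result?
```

h(6) = 6 * 5 * 4 * 3 * 2 * 1 = 720

Answer: 720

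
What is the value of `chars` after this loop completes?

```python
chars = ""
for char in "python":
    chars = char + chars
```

Reverse 'python'
`chars` takes the values: "" → "p" → "yp" → "typ" → "htyp" → "ohtyp" → "nohtyp"

Answer: "nohtyp"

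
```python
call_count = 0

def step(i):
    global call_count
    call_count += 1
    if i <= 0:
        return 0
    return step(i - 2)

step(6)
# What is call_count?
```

Linear recursion stepping by 2: 4 calls from i=6 down to ≤0.

Answer: 4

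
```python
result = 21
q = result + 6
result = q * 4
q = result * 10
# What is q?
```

Trace:
`result = 21` → result = 21
`q = result + 6` → q = 27
`result = q * 4` → result = 108
`q = result * 10` → q = 1080
So q = 1080

Answer: 1080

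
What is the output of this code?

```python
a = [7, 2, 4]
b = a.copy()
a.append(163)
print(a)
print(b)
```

Key concept: list.copy() creates independent copy.
Step by step:
`a = [7, 2, 4]` → a = [7, 2, 4]
`b = a.copy()` → b = [7, 2, 4]
`a.append(163)` → a = [7, 2, 4, 163]
`print(a)` → prints [7, 2, 4, 163]
`print(b)` → prints [7, 2, 4]

Answer:
[7, 2, 4, 163]
[7, 2, 4]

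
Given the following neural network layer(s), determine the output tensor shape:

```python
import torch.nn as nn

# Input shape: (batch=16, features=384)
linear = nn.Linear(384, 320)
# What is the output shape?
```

Input: (16, 384) -> Output: (16, 320)

Answer: (16, 320)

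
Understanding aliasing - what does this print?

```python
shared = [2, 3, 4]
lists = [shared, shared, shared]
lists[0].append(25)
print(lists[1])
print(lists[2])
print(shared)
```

Key concept: list of same reference.
Step by step:
`shared = [2, 3, 4]` → shared = [2, 3, 4]
`lists = [shared, shared, shared]` → lists = [[2, 3, 4], [2, 3, 4], [2, 3, 4]]
`lists[0].append(25)` → shared = [2, 3, 4, 25]; lists = [[2, 3, 4, 25], [2, 3, 4, 25], [2, 3, 4, 25]]
`print(lists[1])` → prints [2, 3, 4, 25]
`print(lists[2])` → prints [2, 3, 4, 25]
`print(shared)` → prints [2, 3, 4, 25]

Answer:
[2, 3, 4, 25]
[2, 3, 4, 25]
[2, 3, 4, 25]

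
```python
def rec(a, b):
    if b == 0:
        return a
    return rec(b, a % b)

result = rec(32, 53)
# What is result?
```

rec(32, 53) -> rec(53, 32) -> rec(32, 21) -> rec(21, 11) -> rec(11, 10) -> rec(10, 1) -> rec(1, 0) -> 1

Answer: 1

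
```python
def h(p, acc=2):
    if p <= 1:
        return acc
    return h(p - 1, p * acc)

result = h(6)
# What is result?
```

Accumulator trace (n, acc): (6, 2) -> (5, 12) -> (4, 60) -> (3, 240) -> (2, 720) -> (1, 1440) -> return 1440

Answer: 1440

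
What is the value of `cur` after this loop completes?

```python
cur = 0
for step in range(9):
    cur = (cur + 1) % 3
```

Increment mod 3, 9 times = 0
`cur` takes the values: 0 → 1 → 2 → 0 → 1 → 2 → 0 → 1 → 2 → 0

Answer: 0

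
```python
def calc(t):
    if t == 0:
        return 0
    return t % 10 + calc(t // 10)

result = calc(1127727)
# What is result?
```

Sum of digits of 1127727: 7 + 2 + 7 + 7 + 2 + 1 + 1 = 27

Answer: 27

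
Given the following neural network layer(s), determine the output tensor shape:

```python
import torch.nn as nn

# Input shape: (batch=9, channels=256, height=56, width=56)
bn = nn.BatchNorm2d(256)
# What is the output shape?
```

Input: (9, 256, 56, 56) -> Output: (9, 256, 56, 56)

Answer: (9, 256, 56, 56)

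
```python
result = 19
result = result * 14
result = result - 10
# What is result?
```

Trace:
`result = 19` → result = 19
`result = result * 14` → result = 266
`result = result - 10` → result = 256
So result = 256

Answer: 256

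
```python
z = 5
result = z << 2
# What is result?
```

Trace:
`z = 5` → z = 5
`result = z << 2` → result = 20
So result = 20

Answer: 20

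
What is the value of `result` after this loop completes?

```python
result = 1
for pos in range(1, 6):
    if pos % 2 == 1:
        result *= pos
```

Product of odd numbers 1 to 5
`result` takes the values: 1 → 3 → 15

Answer: 15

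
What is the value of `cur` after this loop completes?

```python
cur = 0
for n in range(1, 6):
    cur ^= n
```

XOR of 1 to 5
`cur` takes the values: 0 → 1 → 3 → 0 → 4 → 1

Answer: 1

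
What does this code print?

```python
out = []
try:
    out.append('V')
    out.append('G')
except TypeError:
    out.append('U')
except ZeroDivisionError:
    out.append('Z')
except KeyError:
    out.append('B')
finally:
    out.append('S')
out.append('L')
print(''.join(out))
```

Execution trace: 'V' (try body) → 'G' (try body, no exception) → 'S' (finally) → 'L' (after the try/except). Output: VGSL

Answer: VGSL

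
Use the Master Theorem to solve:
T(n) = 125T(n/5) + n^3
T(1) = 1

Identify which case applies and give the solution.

a=125, b=5, f(n)=n^3. log_5(125) = 3. Since c=3 = 3, Case 2 applies: T(n) = Θ(n^log_b(a) · log n) = O(n^3 log n).

Answer: O(n^3 log n) - Case 2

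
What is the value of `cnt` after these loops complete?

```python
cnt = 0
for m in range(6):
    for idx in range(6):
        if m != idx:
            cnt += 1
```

6² - 6 (exclude diagonal)
`cnt` takes the values: 0 → 1 → 2 → 3 → 4 → 5 → 6 → 7 → 8 → 9 → 10 → 11 → 12 → 13 → 14 → 15 → 16 → 17 → 18 → 19 → 20 → 21 → 22 → 23 → 24 → 25 → 26 → 27 → 28 → 29 → 30

Answer: 30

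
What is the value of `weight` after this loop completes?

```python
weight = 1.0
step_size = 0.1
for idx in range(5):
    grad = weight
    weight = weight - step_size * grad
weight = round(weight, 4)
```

Gradient descent: w = 1.0 * (1 - 0.1)^5
`weight` takes the values: 1.0 → 0.9 → 0.81 → 0.729 → 0.6561 → 0.59049 → 0.5905

Answer: 0.5905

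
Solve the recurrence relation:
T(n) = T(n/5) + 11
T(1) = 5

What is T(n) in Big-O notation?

Each step divides n by 5 and adds 11. After log_5(n) steps we reach T(1)=5. So T(n) = 11·log_5(n) + 5 = O(log n).

Answer: O(log n)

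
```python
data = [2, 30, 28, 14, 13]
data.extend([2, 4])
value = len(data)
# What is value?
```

Trace:
`data = [2, 30, 28, 14, 13]` → data = [2, 30, 28, 14, 13]
`data.extend([2, 4])` → data = [2, 30, 28, 14, 13, 2, 4]
`value = len(data)` → value = 7
So value = 7

Answer: 7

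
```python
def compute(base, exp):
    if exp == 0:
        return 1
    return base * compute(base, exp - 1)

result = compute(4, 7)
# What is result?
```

compute(4, 7) = 4 * 4 * 4 * 4 * 4 * 4 * 4 = 16384

Answer: 16384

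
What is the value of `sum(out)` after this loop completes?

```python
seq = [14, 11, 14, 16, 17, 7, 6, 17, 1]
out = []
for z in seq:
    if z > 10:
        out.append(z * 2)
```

Sum of doubled values > 10
`out` takes the values: [] → [28] → [28, 22] → [28, 22, 28] → [28, 22, 28, 32] → [28, 22, 28, 32, 34] → [28, 22, 28, 32, 34, 34]
So `sum(out)` = 178

Answer: 178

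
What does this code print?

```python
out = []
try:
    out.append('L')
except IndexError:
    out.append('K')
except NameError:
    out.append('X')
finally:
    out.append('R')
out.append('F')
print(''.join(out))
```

Execution trace: 'L' (try body, no exception) → 'R' (finally) → 'F' (after the try/except). Output: LRF

Answer: LRF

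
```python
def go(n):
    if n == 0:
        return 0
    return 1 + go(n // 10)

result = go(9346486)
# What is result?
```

Count of digits of 9346486: 7

Answer: 7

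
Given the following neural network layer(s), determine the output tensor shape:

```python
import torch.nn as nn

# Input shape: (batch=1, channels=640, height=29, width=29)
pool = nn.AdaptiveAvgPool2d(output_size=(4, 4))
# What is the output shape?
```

Input: (1, 640, 29, 29) -> Output: (1, 640, 4, 4)

Answer: (1, 640, 4, 4)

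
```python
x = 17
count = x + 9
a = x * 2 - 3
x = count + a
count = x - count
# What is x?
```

Trace:
`x = 17` → x = 17
`count = x + 9` → count = 26
`a = x * 2 - 3` → a = 31
`x = count + a` → x = 57
`count = x - count` → count = 31
So x = 57

Answer: 57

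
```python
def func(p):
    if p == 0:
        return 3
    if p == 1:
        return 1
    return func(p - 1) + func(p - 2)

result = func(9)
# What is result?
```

Build up from base cases: func(0)=3, func(1)=1, func(2)=4, func(3)=5, func(4)=9, func(5)=14, func(6)=23, ..., func(9)=97

Answer: 97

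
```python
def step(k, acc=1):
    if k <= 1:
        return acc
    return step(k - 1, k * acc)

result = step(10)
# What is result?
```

Accumulator trace (n, acc): (10, 1) -> (9, 10) -> (8, 90) -> (7, 720) -> (6, 5040) -> (5, 30240) -> (4, 151200) -> (3, 604800) -> (2, 1814400) -> (1, 3628800) -> return 3628800

Answer: 3628800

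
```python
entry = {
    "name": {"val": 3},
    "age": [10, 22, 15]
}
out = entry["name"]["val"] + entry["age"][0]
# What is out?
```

Trace:
`entry = { ...` → entry = {'name': {'val': 3}, 'age': [10, 22, 15]}
`out = entry["name"]["val"] + entry["age"][0]` → out = 13
So out = 13

Answer: 13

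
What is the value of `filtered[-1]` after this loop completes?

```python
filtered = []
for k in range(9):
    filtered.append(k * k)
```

Last element of squares 0 to 8
`filtered` takes the values: [] → [0] → [0, 1] → [0, 1, 4] → [0, 1, 4, 9] → [0, 1, 4, 9, 16] → [0, 1, 4, 9, 16, 25] → [0, 1, 4, 9, 16, 25, 36] → [0, 1, 4, 9, 16, 25, 36, 49] → [0, 1, 4, 9, 16, 25, 36, 49, 64]
So `filtered[-1]` = 64

Answer: 64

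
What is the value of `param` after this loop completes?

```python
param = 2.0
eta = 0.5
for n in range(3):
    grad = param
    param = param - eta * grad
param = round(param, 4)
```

Gradient descent: w = 2.0 * (1 - 0.5)^3
`param` takes the values: 2.0 → 1.0 → 0.5 → 0.25

Answer: 0.25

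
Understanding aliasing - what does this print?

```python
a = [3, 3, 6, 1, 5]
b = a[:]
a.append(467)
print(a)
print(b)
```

Key concept: slice [:] creates copy.
Step by step:
`a = [3, 3, 6, 1, 5]` → a = [3, 3, 6, 1, 5]
`b = a[:]` → b = [3, 3, 6, 1, 5]
`a.append(467)` → a = [3, 3, 6, 1, 5, 467]
`print(a)` → prints [3, 3, 6, 1, 5, 467]
`print(b)` → prints [3, 3, 6, 1, 5]

Answer:
[3, 3, 6, 1, 5, 467]
[3, 3, 6, 1, 5]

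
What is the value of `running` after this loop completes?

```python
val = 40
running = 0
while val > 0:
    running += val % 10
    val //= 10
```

Sum digits of 40
`running` takes the values: 0 → 4

Answer: 4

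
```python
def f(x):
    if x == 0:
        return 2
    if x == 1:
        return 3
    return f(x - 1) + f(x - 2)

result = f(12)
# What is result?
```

Build up from base cases: f(0)=2, f(1)=3, f(2)=5, f(3)=8, f(4)=13, f(5)=21, f(6)=34, ..., f(12)=610

Answer: 610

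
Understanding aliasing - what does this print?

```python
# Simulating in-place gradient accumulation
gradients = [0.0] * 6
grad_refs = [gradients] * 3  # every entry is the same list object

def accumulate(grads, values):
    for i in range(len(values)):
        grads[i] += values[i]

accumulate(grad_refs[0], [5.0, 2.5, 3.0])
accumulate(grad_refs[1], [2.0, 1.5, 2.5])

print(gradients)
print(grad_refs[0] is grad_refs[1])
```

Key concept: gradient accumulation aliasing.
Step by step:
`gradients = [0.0] * 6` → gradients = [0.0, 0.0, 0.0, 0.0, 0.0, 0.0]
`grad_refs = [gradients] * 3` → grad_refs = [[0.0, 0.0, 0.0, 0.0, 0.0, 0.0], [0.0, 0.0, 0.0, 0.0, 0.0, 0.0], [0.0, 0.0, 0.0, 0.0, 0.0, 0.0]]
`accumulate(grad_refs[0], [5.0, 2.5, 3.0])` → gradients = [5.0, 2.5, 3.0, 0.0, 0.0, 0.0]; grad_refs = [[5.0, 2.5, 3.0, 0.0, 0.0, 0.0], [5.0, 2.5, 3.0, 0.0, 0.0, 0.0], [5.0, 2.5, 3.0, 0.0, 0.0, 0.0]]
`accumulate(grad_refs[1], [2.0, 1.5, 2.5])` → gradients = [7.0, 4.0, 5.5, 0.0, 0.0, 0.0]; grad_refs = [[7.0, 4.0, 5.5, 0.0, 0.0, 0.0], [7.0, 4.0, 5.5, 0.0, 0.0, 0.0], [7.0, 4.0, 5.5, 0.0, 0.0, 0.0]]
`print(gradients)` → prints [7.0, 4.0, 5.5, 0.0, 0.0, 0.0]
`print(grad_refs[0] is grad_refs[1])` → prints True

Answer:
[7.0, 4.0, 5.5, 0.0, 0.0, 0.0]
True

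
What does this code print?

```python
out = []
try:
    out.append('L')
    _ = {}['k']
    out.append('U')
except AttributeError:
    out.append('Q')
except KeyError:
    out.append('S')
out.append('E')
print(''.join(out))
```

Execution trace: 'L' (try body) → 'S' (except KeyError) → 'E' (after the try/except). Output: LSE

Answer: LSE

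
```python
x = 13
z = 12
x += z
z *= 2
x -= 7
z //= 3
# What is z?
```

Trace:
`x = 13` → x = 13
`z = 12` → z = 12
`x += z` → x = 25
`z *= 2` → z = 24
`x -= 7` → x = 18
`z //= 3` → z = 8
So z = 8

Answer: 8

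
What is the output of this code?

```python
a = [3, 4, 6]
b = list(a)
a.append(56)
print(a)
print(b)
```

Key concept: list() constructor creates copy.
Step by step:
`a = [3, 4, 6]` → a = [3, 4, 6]
`b = list(a)` → b = [3, 4, 6]
`a.append(56)` → a = [3, 4, 6, 56]
`print(a)` → prints [3, 4, 6, 56]
`print(b)` → prints [3, 4, 6]

Answer:
[3, 4, 6, 56]
[3, 4, 6]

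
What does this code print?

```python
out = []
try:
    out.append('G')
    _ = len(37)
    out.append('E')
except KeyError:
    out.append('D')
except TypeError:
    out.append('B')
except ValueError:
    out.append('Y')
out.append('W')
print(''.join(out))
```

Execution trace: 'G' (try body) → 'B' (except TypeError) → 'W' (after the try/except). Output: GBW

Answer: GBW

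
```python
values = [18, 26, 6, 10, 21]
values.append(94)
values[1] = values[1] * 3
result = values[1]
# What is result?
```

Trace:
`values = [18, 26, 6, 10, 21]` → values = [18, 26, 6, 10, 21]
`values.append(94)` → values = [18, 26, 6, 10, 21, 94]
`values[1] = values[1] * 3` → values = [18, 78, 6, 10, 21, 94]
`result = values[1]` → result = 78
So result = 78

Answer: 78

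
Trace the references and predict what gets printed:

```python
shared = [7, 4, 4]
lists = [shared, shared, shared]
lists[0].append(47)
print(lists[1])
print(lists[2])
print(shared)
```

Key concept: list of same reference.
Step by step:
`shared = [7, 4, 4]` → shared = [7, 4, 4]
`lists = [shared, shared, shared]` → lists = [[7, 4, 4], [7, 4, 4], [7, 4, 4]]
`lists[0].append(47)` → shared = [7, 4, 4, 47]; lists = [[7, 4, 4, 47], [7, 4, 4, 47], [7, 4, 4, 47]]
`print(lists[1])` → prints [7, 4, 4, 47]
`print(lists[2])` → prints [7, 4, 4, 47]
`print(shared)` → prints [7, 4, 4, 47]

Answer:
[7, 4, 4, 47]
[7, 4, 4, 47]
[7, 4, 4, 47]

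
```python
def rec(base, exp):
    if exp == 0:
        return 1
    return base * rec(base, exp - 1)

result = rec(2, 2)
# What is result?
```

rec(2, 2) = 2 * 2 = 4

Answer: 4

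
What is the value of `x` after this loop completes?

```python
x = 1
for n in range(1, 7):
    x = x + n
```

Start at 1, add 1 through 6
`x` takes the values: 1 → 2 → 4 → 7 → 11 → 16 → 22

Answer: 22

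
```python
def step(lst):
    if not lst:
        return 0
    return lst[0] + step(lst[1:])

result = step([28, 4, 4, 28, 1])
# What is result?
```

28 + 4 + 4 + 28 + 1 + 0 = 65

Answer: 65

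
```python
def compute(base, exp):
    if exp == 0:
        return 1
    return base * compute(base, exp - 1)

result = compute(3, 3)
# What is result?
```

compute(3, 3) = 3 * 3 * 3 = 27

Answer: 27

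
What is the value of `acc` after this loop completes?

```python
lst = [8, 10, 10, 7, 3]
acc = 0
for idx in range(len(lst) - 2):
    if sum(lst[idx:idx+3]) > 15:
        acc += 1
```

Count windows with sum > 15
`acc` takes the values: 0 → 1 → 2 → 3

Answer: 3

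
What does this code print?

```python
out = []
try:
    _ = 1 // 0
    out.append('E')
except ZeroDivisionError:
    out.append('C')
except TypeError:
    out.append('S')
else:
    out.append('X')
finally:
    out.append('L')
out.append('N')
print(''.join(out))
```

Execution trace: 'C' (except ZeroDivisionError) → 'L' (finally) → 'N' (after the try/except). Output: CLN

Answer: CLN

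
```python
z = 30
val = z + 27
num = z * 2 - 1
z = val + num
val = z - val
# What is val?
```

Trace:
`z = 30` → z = 30
`val = z + 27` → val = 57
`num = z * 2 - 1` → num = 59
`z = val + num` → z = 116
`val = z - val` → val = 59
So val = 59

Answer: 59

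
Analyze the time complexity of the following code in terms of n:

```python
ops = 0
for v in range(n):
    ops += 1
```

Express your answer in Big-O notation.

Each loop level contributes: n. Multiplying the contributions gives O(n).

Answer: O(n)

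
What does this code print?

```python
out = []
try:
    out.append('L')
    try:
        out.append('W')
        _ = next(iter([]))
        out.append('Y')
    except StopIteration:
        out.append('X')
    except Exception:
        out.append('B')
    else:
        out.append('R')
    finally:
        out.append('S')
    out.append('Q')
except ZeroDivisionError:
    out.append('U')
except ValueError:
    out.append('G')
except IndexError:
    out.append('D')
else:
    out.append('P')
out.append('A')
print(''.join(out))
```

Execution trace: 'L' (try body) → 'W' (inner try body) → 'X' (inner except StopIteration) → 'S' (inner finally) → 'Q' (try body, no exception) → 'P' (else) → 'A' (after the try/except). Output: LWXSQPA

Answer: LWXSQPA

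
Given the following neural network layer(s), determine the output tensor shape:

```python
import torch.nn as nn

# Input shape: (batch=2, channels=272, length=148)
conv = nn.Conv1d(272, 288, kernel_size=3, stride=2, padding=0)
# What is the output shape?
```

Input: (2, 272, 148) -> Output: (2, 288, 73)

Answer: (2, 288, 73)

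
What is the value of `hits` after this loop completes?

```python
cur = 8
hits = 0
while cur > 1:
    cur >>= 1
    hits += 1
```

Count right shifts until 1
`hits` takes the values: 0 → 1 → 2 → 3

Answer: 3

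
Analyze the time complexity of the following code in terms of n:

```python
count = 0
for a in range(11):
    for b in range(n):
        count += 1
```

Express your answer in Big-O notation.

Each loop level contributes: 1 × n. Multiplying the contributions gives O(n).

Answer: O(n)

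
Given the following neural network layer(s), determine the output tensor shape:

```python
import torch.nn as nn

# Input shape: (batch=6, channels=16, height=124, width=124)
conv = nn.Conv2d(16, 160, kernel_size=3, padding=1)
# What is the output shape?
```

Input: (6, 16, 124, 124) -> Output: (6, 160, 124, 124)

Answer: (6, 160, 124, 124)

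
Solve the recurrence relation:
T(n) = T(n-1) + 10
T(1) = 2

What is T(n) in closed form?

Unrolling: T(n) = T(1) + 10·(n-1) = 2 + 10(n-1) = 10n - 8.

Answer: T(n) = 10n - 8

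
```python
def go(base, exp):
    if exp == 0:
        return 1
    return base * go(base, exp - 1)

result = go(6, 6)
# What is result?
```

go(6, 6) = 6 * 6 * 6 * 6 * 6 * 6 = 46656

Answer: 46656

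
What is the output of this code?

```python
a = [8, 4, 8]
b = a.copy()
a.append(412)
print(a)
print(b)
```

Key concept: list.copy() creates independent copy.
Step by step:
`a = [8, 4, 8]` → a = [8, 4, 8]
`b = a.copy()` → b = [8, 4, 8]
`a.append(412)` → a = [8, 4, 8, 412]
`print(a)` → prints [8, 4, 8, 412]
`print(b)` → prints [8, 4, 8]

Answer:
[8, 4, 8, 412]
[8, 4, 8]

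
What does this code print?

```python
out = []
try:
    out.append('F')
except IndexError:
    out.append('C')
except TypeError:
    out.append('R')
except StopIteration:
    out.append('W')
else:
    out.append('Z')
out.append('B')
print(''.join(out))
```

Execution trace: 'F' (try body, no exception) → 'Z' (else) → 'B' (after the try/except). Output: FZB

Answer: FZB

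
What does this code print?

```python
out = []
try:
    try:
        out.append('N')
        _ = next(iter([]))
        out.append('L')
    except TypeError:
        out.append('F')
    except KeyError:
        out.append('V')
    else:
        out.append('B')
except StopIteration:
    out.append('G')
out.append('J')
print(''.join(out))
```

Execution trace: 'N' (try body) → 'G' (outer except StopIteration) → 'J' (after the try/except). Output: NGJ

Answer: NGJ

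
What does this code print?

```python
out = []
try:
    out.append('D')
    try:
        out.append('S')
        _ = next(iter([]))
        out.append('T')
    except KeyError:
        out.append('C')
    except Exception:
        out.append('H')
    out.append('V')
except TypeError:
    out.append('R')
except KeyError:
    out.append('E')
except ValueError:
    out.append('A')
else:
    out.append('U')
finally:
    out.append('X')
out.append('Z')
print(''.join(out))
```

Execution trace: 'D' (try body) → 'S' (inner try body) → 'H' (inner except Exception) → 'V' (try body, no exception) → 'U' (else) → 'X' (finally) → 'Z' (after the try/except). Output: DSHVUXZ

Answer: DSHVUXZ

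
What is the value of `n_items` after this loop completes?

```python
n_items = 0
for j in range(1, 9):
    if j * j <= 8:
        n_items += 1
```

Count numbers where j² ≤ 8
`n_items` takes the values: 0 → 1 → 2

Answer: 2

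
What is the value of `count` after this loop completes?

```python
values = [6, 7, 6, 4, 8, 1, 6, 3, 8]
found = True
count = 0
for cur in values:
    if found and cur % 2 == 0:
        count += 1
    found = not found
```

Count even values at even positions
`count` takes the values: 0 → 1 → 2 → 3 → 4 → 5

Answer: 5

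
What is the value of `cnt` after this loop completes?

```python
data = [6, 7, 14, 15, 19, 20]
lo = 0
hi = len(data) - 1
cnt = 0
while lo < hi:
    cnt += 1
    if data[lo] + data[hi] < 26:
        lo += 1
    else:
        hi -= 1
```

Steps to find pair summing to 26
`cnt` takes the values: 0 → 1 → 2 → 3 → 4 → 5

Answer: 5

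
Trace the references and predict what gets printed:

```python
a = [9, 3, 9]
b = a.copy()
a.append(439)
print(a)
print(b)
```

Key concept: list.copy() creates independent copy.
Step by step:
`a = [9, 3, 9]` → a = [9, 3, 9]
`b = a.copy()` → b = [9, 3, 9]
`a.append(439)` → a = [9, 3, 9, 439]
`print(a)` → prints [9, 3, 9, 439]
`print(b)` → prints [9, 3, 9]

Answer:
[9, 3, 9, 439]
[9, 3, 9]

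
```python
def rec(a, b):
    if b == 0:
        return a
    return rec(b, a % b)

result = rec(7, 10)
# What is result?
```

rec(7, 10) -> rec(10, 7) -> rec(7, 3) -> rec(3, 1) -> rec(1, 0) -> 1

Answer: 1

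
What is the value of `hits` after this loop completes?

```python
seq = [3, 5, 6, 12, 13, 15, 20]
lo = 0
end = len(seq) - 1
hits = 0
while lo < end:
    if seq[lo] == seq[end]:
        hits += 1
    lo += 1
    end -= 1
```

Count matching pairs from ends
`hits` takes the values: 0

Answer: 0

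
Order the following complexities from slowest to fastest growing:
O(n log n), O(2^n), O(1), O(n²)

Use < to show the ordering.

Ordered by growth rate: O(1) < O(n log n) < O(n²) < O(2^n)

Answer: O(1) < O(n log n) < O(n²) < O(2^n)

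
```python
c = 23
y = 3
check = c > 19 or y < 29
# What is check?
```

Trace:
`c = 23` → c = 23
`y = 3` → y = 3
`check = c > 19 or y < 29` → check = True
So check = True

Answer: True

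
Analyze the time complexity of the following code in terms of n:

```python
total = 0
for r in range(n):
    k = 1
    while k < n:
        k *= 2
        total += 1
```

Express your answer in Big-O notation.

Each loop level contributes: n × log n. Multiplying the contributions gives O(n log n).

Answer: O(n log n)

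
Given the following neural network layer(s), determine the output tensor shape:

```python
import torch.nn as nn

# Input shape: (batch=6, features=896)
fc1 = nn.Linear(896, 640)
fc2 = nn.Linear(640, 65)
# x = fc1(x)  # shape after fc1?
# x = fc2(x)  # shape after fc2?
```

Input: (6, 896) -> after fc1: (6, 640) -> Output: (6, 65)

Answer: (6, 65)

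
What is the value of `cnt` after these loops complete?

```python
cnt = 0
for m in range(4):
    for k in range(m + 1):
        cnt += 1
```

Triangle: 1 + 2 + ... + 4
`cnt` takes the values: 0 → 1 → 2 → 3 → 4 → 5 → 6 → 7 → 8 → 9 → 10

Answer: 10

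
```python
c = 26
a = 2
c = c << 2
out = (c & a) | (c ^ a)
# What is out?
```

Trace:
`c = 26` → c = 26
`a = 2` → a = 2
`c = c << 2` → c = 104
`out = (c & a) | (c ^ a)` → out = 106
So out = 106

Answer: 106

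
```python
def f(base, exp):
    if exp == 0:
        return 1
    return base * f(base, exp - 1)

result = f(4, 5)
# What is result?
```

f(4, 5) = 4 * 4 * 4 * 4 * 4 = 1024

Answer: 1024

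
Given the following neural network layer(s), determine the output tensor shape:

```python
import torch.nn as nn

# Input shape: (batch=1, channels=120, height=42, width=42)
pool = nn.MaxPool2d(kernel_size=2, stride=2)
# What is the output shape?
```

Input: (1, 120, 42, 42) -> Output: (1, 120, 21, 21)

Answer: (1, 120, 21, 21)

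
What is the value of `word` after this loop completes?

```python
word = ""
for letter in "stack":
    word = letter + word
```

Reverse 'stack'
`word` takes the values: "" → "s" → "ts" → "ats" → "cats" → "kcats"

Answer: "kcats"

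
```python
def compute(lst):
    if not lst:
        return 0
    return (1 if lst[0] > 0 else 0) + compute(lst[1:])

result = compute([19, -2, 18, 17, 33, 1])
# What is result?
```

Count of positive elements in [19, -2, 18, 17, 33, 1] = 5

Answer: 5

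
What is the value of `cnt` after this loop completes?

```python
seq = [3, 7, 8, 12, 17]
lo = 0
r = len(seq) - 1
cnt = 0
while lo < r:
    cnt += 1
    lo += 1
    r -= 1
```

Iterations until pointers meet (list length 5)
`cnt` takes the values: 0 → 1 → 2

Answer: 2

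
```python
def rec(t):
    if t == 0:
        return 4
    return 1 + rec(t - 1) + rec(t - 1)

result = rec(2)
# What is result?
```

rec(t) = 1 + 2·rec(t-1), rec(0)=4. Closed form: (4+1)·2^2 - 1 = 19.

Answer: 19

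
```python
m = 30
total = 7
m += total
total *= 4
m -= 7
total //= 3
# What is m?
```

Trace:
`m = 30` → m = 30
`total = 7` → total = 7
`m += total` → m = 37
`total *= 4` → total = 28
`m -= 7` → m = 30
`total //= 3` → total = 9
So m = 30

Answer: 30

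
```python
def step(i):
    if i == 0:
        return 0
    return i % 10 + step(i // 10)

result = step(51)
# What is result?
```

Sum of digits of 51: 1 + 5 = 6

Answer: 6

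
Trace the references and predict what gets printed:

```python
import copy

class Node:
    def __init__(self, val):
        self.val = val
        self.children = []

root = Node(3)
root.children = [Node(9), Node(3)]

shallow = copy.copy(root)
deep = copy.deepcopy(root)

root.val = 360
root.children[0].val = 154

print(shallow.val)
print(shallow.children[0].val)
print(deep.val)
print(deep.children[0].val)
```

Key concept: deep copy with custom objects.
Step by step:
`root = Node(3)` → root = Node(val=3, children=[])
`root.children = [Node(9), Node(3)]` → root = Node(val=3, children=[Node(val=9, children=[]), Node(val=3, children=[])])
`shallow = copy.copy(root)` → shallow = Node(val=3, children=[Node(val=9, children=[]), Node(val=3, children=[])])
`deep = copy.deepcopy(root)` → deep = Node(val=3, children=[Node(val=9, children=[]), Node(val=3, children=[])])
`root.val = 360` → root = Node(val=360, children=[Node(val=9, children=[]), Node(val=3, children=[])])
`root.children[0].val = 154` → root = Node(val=360, children=[Node(val=154, children=[]), Node(val=3, children=[])]); shallow = Node(val=3, children=[Node(val=154, children=[]), Node(val=3, children=[])])
`print(shallow.val)` → prints 3
`print(shallow.children[0].val)` → prints 154
`print(deep.val)` → prints 3
`print(deep.children[0].val)` → prints 9

Answer:
3
154
3
9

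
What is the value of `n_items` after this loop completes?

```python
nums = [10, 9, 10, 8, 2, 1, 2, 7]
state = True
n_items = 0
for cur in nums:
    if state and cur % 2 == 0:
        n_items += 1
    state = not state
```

Count even values at even positions
`n_items` takes the values: 0 → 1 → 2 → 3 → 4

Answer: 4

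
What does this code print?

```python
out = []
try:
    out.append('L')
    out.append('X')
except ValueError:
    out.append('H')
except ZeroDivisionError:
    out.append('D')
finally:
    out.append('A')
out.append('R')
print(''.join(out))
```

Execution trace: 'L' (try body) → 'X' (try body, no exception) → 'A' (finally) → 'R' (after the try/except). Output: LXAR

Answer: LXAR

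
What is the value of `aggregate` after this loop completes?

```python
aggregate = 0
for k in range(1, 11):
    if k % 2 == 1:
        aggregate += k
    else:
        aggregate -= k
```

Add odd, subtract even
`aggregate` takes the values: 0 → 1 → -1 → 2 → -2 → 3 → -3 → 4 → -4 → 5 → -5

Answer: -5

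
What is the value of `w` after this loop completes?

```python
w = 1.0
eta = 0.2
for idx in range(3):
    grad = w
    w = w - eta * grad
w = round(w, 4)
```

Gradient descent: w = 1.0 * (1 - 0.2)^3
`w` takes the values: 1.0 → 0.8 → 0.64 → 0.512

Answer: 0.512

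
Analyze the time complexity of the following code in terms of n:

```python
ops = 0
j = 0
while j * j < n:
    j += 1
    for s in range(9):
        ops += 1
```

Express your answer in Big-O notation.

Each loop level contributes: √n × 1. Multiplying the contributions gives O(√n).

Answer: O(√n)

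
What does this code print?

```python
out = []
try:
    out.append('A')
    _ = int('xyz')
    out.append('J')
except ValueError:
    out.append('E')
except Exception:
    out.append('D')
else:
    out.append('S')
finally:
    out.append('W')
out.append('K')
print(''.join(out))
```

Execution trace: 'A' (try body) → 'E' (except ValueError) → 'W' (finally) → 'K' (after the try/except). Output: AEWK

Answer: AEWK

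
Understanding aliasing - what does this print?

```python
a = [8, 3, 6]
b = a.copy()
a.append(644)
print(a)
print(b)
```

Key concept: list.copy() creates independent copy.
Step by step:
`a = [8, 3, 6]` → a = [8, 3, 6]
`b = a.copy()` → b = [8, 3, 6]
`a.append(644)` → a = [8, 3, 6, 644]
`print(a)` → prints [8, 3, 6, 644]
`print(b)` → prints [8, 3, 6]

Answer:
[8, 3, 6, 644]
[8, 3, 6]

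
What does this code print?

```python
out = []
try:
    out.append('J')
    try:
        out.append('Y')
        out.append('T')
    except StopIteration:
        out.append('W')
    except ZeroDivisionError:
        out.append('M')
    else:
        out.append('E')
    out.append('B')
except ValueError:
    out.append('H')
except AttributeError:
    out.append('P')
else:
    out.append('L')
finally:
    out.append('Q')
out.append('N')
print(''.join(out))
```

Execution trace: 'J' (try body) → 'Y' (inner try body) → 'T' (inner try body, no exception) → 'E' (inner else) → 'B' (try body, no exception) → 'L' (else) → 'Q' (finally) → 'N' (after the try/except). Output: JYTEBLQN

Answer: JYTEBLQN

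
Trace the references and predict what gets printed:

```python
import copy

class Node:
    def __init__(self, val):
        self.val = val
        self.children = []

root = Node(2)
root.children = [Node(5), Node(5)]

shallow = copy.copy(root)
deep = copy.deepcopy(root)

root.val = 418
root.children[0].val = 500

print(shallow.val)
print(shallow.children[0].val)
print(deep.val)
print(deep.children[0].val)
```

Key concept: deep copy with custom objects.
Step by step:
`root = Node(2)` → root = Node(val=2, children=[])
`root.children = [Node(5), Node(5)]` → root = Node(val=2, children=[Node(val=5, children=[]), Node(val=5, children=[])])
`shallow = copy.copy(root)` → shallow = Node(val=2, children=[Node(val=5, children=[]), Node(val=5, children=[])])
`deep = copy.deepcopy(root)` → deep = Node(val=2, children=[Node(val=5, children=[]), Node(val=5, children=[])])
`root.val = 418` → root = Node(val=418, children=[Node(val=5, children=[]), Node(val=5, children=[])])
`root.children[0].val = 500` → root = Node(val=418, children=[Node(val=500, children=[]), Node(val=5, children=[])]); shallow = Node(val=2, children=[Node(val=500, children=[]), Node(val=5, children=[])])
`print(shallow.val)` → prints 2
`print(shallow.children[0].val)` → prints 500
`print(deep.val)` → prints 2
`print(deep.children[0].val)` → prints 5

Answer:
2
500
2
5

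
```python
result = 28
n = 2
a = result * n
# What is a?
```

Trace:
`result = 28` → result = 28
`n = 2` → n = 2
`a = result * n` → a = 56
So a = 56

Answer: 56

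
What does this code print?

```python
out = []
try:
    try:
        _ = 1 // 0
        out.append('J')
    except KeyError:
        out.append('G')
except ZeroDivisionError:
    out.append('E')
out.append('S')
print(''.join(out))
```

Execution trace: 'E' (outer except ZeroDivisionError) → 'S' (after the try/except). Output: ES

Answer: ES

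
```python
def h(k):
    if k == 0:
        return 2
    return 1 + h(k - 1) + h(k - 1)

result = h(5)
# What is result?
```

h(k) = 1 + 2·h(k-1), h(0)=2. Closed form: (2+1)·2^5 - 1 = 95.

Answer: 95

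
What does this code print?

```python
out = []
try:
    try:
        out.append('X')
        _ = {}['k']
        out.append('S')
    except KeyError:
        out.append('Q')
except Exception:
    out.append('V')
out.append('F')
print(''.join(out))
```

Execution trace: 'X' (inner try body) → 'Q' (inner except KeyError) → 'F' (after the try/except). Output: XQF

Answer: XQF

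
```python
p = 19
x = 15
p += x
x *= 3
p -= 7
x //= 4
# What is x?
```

Trace:
`p = 19` → p = 19
`x = 15` → x = 15
`p += x` → p = 34
`x *= 3` → x = 45
`p -= 7` → p = 27
`x //= 4` → x = 11
So x = 11

Answer: 11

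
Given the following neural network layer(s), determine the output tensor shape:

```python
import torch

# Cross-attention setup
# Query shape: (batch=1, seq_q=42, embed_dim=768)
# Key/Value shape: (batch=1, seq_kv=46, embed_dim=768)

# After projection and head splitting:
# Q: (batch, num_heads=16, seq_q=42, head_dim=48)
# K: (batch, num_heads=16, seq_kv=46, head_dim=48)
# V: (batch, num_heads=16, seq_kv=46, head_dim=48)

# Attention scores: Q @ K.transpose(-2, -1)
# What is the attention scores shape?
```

Input: (1, 42, 768) -> Output: (1, 16, 42, 46)

Answer: (1, 16, 42, 46)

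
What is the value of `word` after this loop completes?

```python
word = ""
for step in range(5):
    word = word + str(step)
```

Concatenate digits 0 to 4
`word` takes the values: "" → "0" → "01" → "012" → "0123" → "01234"

Answer: "01234"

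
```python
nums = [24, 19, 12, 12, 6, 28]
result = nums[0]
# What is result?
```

Trace:
`nums = [24, 19, 12, 12, 6, 28]` → nums = [24, 19, 12, 12, 6, 28]
`result = nums[0]` → result = 24
So result = 24

Answer: 24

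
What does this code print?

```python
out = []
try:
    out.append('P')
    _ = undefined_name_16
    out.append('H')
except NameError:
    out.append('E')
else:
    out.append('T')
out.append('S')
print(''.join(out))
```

Execution trace: 'P' (try body) → 'E' (except NameError) → 'S' (after the try/except). Output: PES

Answer: PES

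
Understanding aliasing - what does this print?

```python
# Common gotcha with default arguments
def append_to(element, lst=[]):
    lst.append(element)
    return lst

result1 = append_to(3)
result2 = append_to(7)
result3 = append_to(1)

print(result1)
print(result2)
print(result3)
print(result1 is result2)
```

Key concept: mutable default argument gotcha.
Step by step:
`result1 = append_to(3)` → result1 = [3]
`result2 = append_to(7)` → result1 = [3, 7] (same object as result2); result2 = [3, 7] (same object as result1)
`result3 = append_to(1)` → result1 = [3, 7, 1] (same object as result2, result3); result2 = [3, 7, 1] (same object as result1, result3); result3 = [3, 7, 1] (same object as result1, result2)
`print(result1)` → prints [3, 7, 1]
`print(result2)` → prints [3, 7, 1]
`print(result3)` → prints [3, 7, 1]
`print(result1 is result2)` → prints True

Answer:
[3, 7, 1]
[3, 7, 1]
[3, 7, 1]
True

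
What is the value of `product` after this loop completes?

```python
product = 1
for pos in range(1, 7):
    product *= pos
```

6! = 720
`product` takes the values: 1 → 2 → 6 → 24 → 120 → 720

Answer: 720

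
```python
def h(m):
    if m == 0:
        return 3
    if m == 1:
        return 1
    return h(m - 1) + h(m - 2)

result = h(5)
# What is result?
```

Build up from base cases: h(0)=3, h(1)=1, h(2)=4, h(3)=5, h(4)=9, h(5)=14

Answer: 14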